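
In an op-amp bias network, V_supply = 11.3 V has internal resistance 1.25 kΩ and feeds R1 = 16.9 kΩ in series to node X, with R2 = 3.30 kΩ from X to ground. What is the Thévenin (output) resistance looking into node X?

R_th ≈ 2.79 kΩ

R1' = 1.25 + 16.9 = 18.15 kΩ (source resistance + R1).
Looking into X with the source shorted: R_th = R1'·R2/(R1'+R2) = 18.15 × 3.30/21.45 = 2.792 kΩ.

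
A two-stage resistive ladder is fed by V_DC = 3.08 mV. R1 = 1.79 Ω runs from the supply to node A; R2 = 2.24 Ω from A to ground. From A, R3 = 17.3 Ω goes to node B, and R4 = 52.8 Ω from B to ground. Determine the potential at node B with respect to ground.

V_B ≈ 1.27 mV

Node A sees R2 in parallel with the series input of stage 2, R3 + R4 = 70.10 Ω.
R2 ‖ (R3+R4) = 2.171 Ω.
V_A = 3.08 × 2.171/(1.79 + 2.171) = 1.688 mV.
Then the unloaded second divider: V_B = V_A × R4/(R3+R4) = 1.688 × 0.7532 = 1.271 mV.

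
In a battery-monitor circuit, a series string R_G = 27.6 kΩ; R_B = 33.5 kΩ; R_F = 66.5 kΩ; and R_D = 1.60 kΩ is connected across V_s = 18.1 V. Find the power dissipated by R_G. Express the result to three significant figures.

P ≈ 0.542 mW

Series current I = V_s/ΣR = 18.1/129.2 = 0.1401 mA.
P(R_G) = I²·R_G = (0.1401)² × 27.6 = 0.5417 mW.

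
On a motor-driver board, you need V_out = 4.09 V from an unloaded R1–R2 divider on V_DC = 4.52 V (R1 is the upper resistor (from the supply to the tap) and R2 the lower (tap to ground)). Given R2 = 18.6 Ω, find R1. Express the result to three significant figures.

R1 ≈ 1.96 Ω

V_out/V_DC = R2/(R1+R2) = 0.9049.
R1 = R2·(1/k − 1) = 18.6 × 0.1051 = 1.956 Ω.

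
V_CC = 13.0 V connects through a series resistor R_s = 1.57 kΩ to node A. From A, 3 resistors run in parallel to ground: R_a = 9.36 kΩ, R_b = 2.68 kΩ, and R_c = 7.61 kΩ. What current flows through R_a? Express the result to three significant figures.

Combine the parallel branches: R_p = (1/9.36 + 1/2.68 + 1/7.61)⁻¹ = 1.636 kΩ.
Node voltage V_A = V_CC · R_p/(R_s + R_p) = 13.0 × 0.5102 = 6.633 V.
I(R_a) = V_A / R_a = 6.633/9.36 = 0.7087 mA.

I ≈ 0.709 mA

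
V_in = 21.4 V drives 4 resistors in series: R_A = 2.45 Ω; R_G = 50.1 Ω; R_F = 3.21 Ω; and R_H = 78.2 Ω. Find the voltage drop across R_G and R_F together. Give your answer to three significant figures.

V ≈ 8.52 V

ΣR = 2.45 + 50.1 + 3.21 + 78.2 = 134.0 Ω.
R_{R_G..R_F} = 50.1 + 3.21 = 53.31 Ω.
By the voltage-divider rule, V = 21.4 × 53.31/134.0 = 8.516 V.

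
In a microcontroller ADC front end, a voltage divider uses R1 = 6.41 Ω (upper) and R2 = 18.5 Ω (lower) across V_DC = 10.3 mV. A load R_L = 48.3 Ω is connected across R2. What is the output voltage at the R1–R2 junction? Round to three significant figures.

V_out ≈ 6.96 mV

R2 ‖ R_L = (18.5 × 48.3)/(18.5 + 48.3) = 13.38 Ω.
Now apply the divider: V_out = 10.3 × 0.6760 = 6.963 mV.
(Unloaded it would be 7.65 mV; the load pulls it down.)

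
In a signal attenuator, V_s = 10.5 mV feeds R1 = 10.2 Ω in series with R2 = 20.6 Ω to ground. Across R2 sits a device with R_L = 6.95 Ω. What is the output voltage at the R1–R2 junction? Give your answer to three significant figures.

V_out ≈ 3.54 mV

First combine the lower leg with the load: R2 ‖ R_L = 5.197 Ω.
Now apply the divider: V_out = 10.5 × 0.3375 = 3.544 mV.
(Unloaded it would be 7.02 mV; the load pulls it down.)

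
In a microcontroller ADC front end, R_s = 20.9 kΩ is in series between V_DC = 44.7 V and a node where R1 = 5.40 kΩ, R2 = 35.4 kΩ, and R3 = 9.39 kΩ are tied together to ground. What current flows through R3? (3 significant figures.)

Combine the parallel branches: R_p = (1/5.40 + 1/35.4 + 1/9.39)⁻¹ = 3.126 kΩ.
V_A = 44.7 × 3.126/24.03 = 5.815 V.
Branch current I = V_A/R3 = 5.815/9.39 = 0.6193 mA.
(Check via current divider: I_total = 1.861 mA; share G_k/ΣG = 0.3329 → same result.)

I ≈ 0.619 mA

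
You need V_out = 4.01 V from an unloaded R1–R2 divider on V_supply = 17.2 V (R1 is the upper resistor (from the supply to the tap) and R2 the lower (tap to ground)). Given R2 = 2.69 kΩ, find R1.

R1 ≈ 8.85 kΩ

V_out/V_supply = R2/(R1+R2) = 0.2331.
So R1 = R2 · (V_supply/V_out − 1) = 2.69 × (17.2/4.01 − 1) = 2.69 × 3.289 = 8.848 kΩ.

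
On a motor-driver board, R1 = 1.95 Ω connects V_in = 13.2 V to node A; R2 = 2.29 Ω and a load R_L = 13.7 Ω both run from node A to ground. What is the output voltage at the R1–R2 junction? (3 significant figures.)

First combine the lower leg with the load: R2 ‖ R_L = 1.962 Ω.
Then V_out = V_in · R2'/(R1 + R2') = 13.2 × 1.962/3.912 = 6.620 V.

V_out ≈ 6.62 V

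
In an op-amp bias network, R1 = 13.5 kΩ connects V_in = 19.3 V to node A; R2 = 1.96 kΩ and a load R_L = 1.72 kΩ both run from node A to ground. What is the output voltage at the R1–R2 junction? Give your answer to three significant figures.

R2 ‖ R_L = (1.96 × 1.72)/(1.96 + 1.72) = 0.9161 kΩ.
Voltage divider with the loaded lower leg: V_out = 19.3 × 0.9161/(13.5 + 0.9161) = 19.3 × 0.06355 = 1.226 V.

V_out ≈ 1.23 V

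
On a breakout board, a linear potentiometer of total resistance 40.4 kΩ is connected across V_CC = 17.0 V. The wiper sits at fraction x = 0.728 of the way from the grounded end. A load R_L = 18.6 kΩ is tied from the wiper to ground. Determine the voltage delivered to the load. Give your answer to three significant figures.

Lower segment x·R_p = 29.41 kΩ; upper segment (1−x)·R_p = 10.99 kΩ.
R_L loads the lower segment: effective lower R = 11.39 kΩ.
Loaded-divider output: V_out = 17.0 × 0.5091 = 8.654 V.

V_out ≈ 8.65 V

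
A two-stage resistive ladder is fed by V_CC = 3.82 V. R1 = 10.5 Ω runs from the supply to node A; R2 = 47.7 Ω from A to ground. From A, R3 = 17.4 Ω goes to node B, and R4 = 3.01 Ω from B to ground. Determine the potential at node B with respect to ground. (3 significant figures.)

V_B ≈ 0.325 V

The second stage (R3 + R4 = 20.41 Ω) loads node A in parallel with R2.
Effective lower resistance at A: R2 ‖ 20.41 = 14.29 Ω.
V_A = 3.82 × 14.29/(10.5 + 14.29) = 2.202 V.
Then the unloaded second divider: V_B = V_A × R4/(R3+R4) = 2.202 × 0.1475 = 0.3248 V.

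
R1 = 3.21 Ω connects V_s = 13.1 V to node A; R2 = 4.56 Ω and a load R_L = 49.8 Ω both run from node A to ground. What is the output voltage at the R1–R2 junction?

V_out ≈ 7.41 V

First combine the lower leg with the load: R2 ‖ R_L = 4.177 Ω.
Now apply the divider: V_out = 13.1 × 0.5655 = 7.408 V.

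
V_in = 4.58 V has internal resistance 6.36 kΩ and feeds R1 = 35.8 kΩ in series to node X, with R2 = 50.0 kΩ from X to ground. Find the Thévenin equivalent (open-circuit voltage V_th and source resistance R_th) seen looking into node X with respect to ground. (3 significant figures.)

V_th ≈ 2.48 V, R_th ≈ 22.9 kΩ

R1' = 6.36 + 35.8 = 42.16 kΩ (source resistance + R1).
Open-circuit (no load on X): V_th = V_in · R2/(R1' + R2) = 4.58 × 50.0/(42.16 + 50.0) = 2.485 V.
Zeroing V_in shorts the top of R1' to ground, so R_th = R1' ‖ R2 = 22.87 kΩ.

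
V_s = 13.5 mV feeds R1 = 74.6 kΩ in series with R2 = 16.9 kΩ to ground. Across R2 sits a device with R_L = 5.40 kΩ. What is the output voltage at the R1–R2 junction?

V_out ≈ 0.702 mV

R2 ‖ R_L = (16.9 × 5.40)/(16.9 + 5.40) = 4.092 kΩ.
Now apply the divider: V_out = 13.5 × 0.05200 = 0.7021 mV.
(Unloaded it would be 2.49 mV; the load pulls it down.)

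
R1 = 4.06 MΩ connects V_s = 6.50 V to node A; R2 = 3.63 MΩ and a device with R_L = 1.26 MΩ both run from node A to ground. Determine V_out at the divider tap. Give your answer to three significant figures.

R2 ‖ R_L = (3.63 × 1.26)/(3.63 + 1.26) = 0.9353 MΩ.
Now apply the divider: V_out = 6.50 × 0.1872 = 1.217 V.
(Unloaded it would be 3.07 V; the load pulls it down.)

V_out ≈ 1.22 V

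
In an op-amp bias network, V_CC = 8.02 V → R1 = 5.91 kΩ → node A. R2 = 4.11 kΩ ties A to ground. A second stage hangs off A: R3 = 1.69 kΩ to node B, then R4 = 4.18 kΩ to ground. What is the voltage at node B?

The second stage (R3 + R4 = 5.870 kΩ) loads node A in parallel with R2.
Effective lower resistance at A: R2 ‖ 5.870 = 2.417 kΩ.
First divider: V_A = V_CC · 2.417/(5.91 + 2.417) = 2.328 V.
Then the unloaded second divider: V_B = V_A × R4/(R3+R4) = 2.328 × 0.7121 = 1.658 V.

V_B ≈ 1.66 V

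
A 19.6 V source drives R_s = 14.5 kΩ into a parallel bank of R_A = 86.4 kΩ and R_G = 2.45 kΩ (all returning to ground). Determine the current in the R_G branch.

Equivalent of the parallel group: R_p = 2.382 kΩ.
V_A = 19.6 × 2.382/16.88 = 2.766 V.
I(R_G) = V_A / R_G = 2.766/2.45 = 1.129 mA.

I ≈ 1.13 mA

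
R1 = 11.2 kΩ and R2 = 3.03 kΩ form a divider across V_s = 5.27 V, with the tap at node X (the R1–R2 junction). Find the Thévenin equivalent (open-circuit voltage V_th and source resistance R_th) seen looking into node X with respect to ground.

With X open, the divider is unloaded: V_th = 5.27 × 3.03/14.23 = 1.122 V.
Looking into X with the source shorted: R_th = R1·R2/(R1+R2) = 11.20 × 3.03/14.23 = 2.385 kΩ.

V_th ≈ 1.12 V, R_th ≈ 2.38 kΩ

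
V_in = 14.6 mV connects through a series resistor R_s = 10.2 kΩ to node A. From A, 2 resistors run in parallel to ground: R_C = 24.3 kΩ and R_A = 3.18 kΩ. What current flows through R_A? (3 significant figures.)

Combine the parallel branches: R_p = (1/24.3 + 1/3.18)⁻¹ = 2.812 kΩ.
V_A by voltage divider: V_A = 14.6 × 2.812/(10.2 + 2.812) = 3.155 mV.
Branch current I = V_A/R_A = 3.155/3.18 = 0.9922 µA.
(Equivalently: I_total = 1.122 µA, then current-divider fraction G_k/ΣG = 0.8843.)

I ≈ 0.992 µA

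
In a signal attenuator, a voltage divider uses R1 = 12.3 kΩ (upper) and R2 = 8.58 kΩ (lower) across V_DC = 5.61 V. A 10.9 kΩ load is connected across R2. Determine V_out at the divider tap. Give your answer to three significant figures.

V_out ≈ 1.57 V

First combine the lower leg with the load: R2 ‖ R_L = 4.801 kΩ.
Now apply the divider: V_out = 5.61 × 0.2807 = 1.575 V.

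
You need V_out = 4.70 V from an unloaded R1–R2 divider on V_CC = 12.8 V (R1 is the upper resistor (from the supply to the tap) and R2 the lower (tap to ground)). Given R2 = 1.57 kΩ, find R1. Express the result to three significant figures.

V_out/V_CC = R2/(R1+R2) = 0.3672.
Rearranging, R1 = R2·(1−k)/k = 1.57 × 1.723 = 2.706 kΩ.

R1 ≈ 2.71 kΩ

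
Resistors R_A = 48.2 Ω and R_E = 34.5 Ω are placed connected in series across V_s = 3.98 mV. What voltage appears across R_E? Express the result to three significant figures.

Series total: ΣR = 48.2 + 34.5 = 82.70 Ω.
V = V_s · R/ΣR = 3.98 × 0.4172 = 1.660 mV.

V ≈ 1.66 mV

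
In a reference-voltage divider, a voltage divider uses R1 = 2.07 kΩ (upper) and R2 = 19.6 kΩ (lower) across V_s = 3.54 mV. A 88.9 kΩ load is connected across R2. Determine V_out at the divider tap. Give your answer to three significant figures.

The load sits in parallel with R2, giving an effective lower resistance R2' = R2·R_L/(R2+R_L) = 16.06 kΩ.
Then V_out = V_s · R2'/(R1 + R2') = 3.54 × 16.06/18.13 = 3.136 mV.
(Unloaded it would be 3.20 mV; the load pulls it down.)

V_out ≈ 3.14 mV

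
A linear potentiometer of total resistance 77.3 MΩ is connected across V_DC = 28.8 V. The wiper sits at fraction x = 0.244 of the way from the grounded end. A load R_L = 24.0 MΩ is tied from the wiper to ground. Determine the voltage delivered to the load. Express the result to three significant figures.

Split the track: R_lower = x·R_p = 18.86 MΩ, R_upper = (1−x)·R_p = 58.44 MΩ.
(x·R_p) ‖ R_L = 10.56 MΩ.
V_out = 28.8 × 10.56/(58.44 + 10.56) = 4.408 V.

V_out ≈ 4.41 V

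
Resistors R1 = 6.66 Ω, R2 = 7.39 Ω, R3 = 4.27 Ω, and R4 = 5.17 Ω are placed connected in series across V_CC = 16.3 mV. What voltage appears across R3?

V ≈ 2.96 mV

Series total: ΣR = 6.66 + 7.39 + 4.27 + 5.17 = 23.49 Ω.
V = V_CC · R/ΣR = 16.3 × 0.1818 = 2.963 mV.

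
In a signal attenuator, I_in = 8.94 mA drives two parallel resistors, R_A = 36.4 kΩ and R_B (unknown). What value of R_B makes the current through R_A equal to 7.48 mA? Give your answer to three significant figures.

R_B ≈ 186 kΩ

The fraction through R_A equals R_B/(R_A+R_B).
With f = 0.8367, R_B = R_A · f/(1−f) = 36.4 × 5.123 = 186.5 kΩ.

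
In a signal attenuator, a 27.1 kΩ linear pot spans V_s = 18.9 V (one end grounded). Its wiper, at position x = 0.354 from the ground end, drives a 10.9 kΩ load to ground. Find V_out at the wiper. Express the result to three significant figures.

Lower segment x·R_p = 9.593 kΩ; upper segment (1−x)·R_p = 17.51 kΩ.
(x·R_p) ‖ R_L = 5.103 kΩ.
Loaded-divider output: V_out = 18.9 × 0.2257 = 4.265 V.

V_out ≈ 4.27 V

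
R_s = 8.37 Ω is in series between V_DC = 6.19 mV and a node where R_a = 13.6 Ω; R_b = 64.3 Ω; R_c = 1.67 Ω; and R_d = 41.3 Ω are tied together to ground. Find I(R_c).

Parallel bank: R_p = 1/(1/13.6 + 1/64.3 + 1/1.67 + 1/41.3) = 1.404 Ω.
V_A by voltage divider: V_A = 6.19 × 1.404/(8.37 + 1.404) = 0.8893 mV.
Branch current I = V_A/R_c = 0.8893/1.67 = 0.5325 mA.

I ≈ 0.533 mA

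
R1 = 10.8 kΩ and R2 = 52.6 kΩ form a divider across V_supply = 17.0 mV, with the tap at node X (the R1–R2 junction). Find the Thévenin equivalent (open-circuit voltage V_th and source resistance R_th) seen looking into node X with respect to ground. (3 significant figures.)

With X open, the divider is unloaded: V_th = 17.0 × 52.6/63.40 = 14.10 mV.
With V_supply suppressed (replaced by a short), R_th = R1 ‖ R2 = (10.80 × 52.6)/(10.80 + 52.6) = 8.960 kΩ.

V_th ≈ 14.1 mV, R_th ≈ 8.96 kΩ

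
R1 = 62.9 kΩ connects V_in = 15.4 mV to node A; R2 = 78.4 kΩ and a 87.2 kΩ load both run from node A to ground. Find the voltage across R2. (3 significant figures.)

R2 ‖ R_L = (78.4 × 87.2)/(78.4 + 87.2) = 41.28 kΩ.
Voltage divider with the loaded lower leg: V_out = 15.4 × 41.28/(62.9 + 41.28) = 15.4 × 0.3963 = 6.102 mV.
(Unloaded it would be 8.54 mV; the load pulls it down.)

V_out ≈ 6.10 mV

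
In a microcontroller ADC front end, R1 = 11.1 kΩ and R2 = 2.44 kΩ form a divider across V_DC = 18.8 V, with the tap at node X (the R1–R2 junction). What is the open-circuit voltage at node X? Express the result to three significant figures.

V_th ≈ 3.39 V

With X open, the divider is unloaded: V_th = 18.8 × 2.44/13.54 = 3.388 V.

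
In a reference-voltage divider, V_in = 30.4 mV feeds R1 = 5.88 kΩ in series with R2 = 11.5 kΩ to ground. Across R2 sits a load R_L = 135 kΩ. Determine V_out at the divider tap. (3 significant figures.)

First combine the lower leg with the load: R2 ‖ R_L = 10.60 kΩ.
Then V_out = V_in · R2'/(R1 + R2') = 30.4 × 10.60/16.48 = 19.55 mV.
(Unloaded it would be 20.1 mV; the load pulls it down.)

V_out ≈ 19.6 mV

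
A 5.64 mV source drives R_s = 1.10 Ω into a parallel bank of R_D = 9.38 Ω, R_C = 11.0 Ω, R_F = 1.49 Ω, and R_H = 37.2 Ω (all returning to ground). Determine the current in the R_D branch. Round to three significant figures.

Parallel bank: R_p = 1/(1/9.38 + 1/11.0 + 1/1.49 + 1/37.2) = 1.117 Ω.
Node voltage V_A = V_CC · R_p/(R_s + R_p) = 5.64 × 0.5038 = 2.841 mV.
I(R_D) = V_A / R_D = 2.841/9.38 = 0.3029 mA.
(Check via current divider: I_total = 2.544 mA; share G_k/ΣG = 0.1190 → same result.)

I ≈ 0.303 mA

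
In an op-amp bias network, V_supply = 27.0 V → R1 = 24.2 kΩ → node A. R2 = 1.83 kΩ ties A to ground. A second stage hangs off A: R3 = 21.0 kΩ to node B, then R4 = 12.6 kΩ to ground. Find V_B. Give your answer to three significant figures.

Looking into the second stage from A: R3 + R4 = 33.60 kΩ appears in parallel with R2.
R2 ‖ (R3+R4) = 1.735 kΩ.
V_A = 27.0 × 1.735/(24.2 + 1.735) = 1.807 V.
V_B = V_A × 0.3750 = 0.6775 V.

V_B ≈ 0.678 V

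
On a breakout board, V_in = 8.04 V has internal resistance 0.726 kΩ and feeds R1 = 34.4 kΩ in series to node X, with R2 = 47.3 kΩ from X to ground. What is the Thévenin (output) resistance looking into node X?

R1' = 0.726 + 34.4 = 35.13 kΩ (source resistance + R1).
Looking into X with the source shorted: R_th = R1'·R2/(R1'+R2) = 35.13 × 47.3/82.43 = 20.16 kΩ.

R_th ≈ 20.2 kΩ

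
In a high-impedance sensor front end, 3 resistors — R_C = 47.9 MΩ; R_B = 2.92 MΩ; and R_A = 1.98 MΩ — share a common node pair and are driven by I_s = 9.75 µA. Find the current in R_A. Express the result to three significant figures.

ΣG = 1/47.9 + 1/2.92 + 1/1.98 = 0.8684.
R_A takes the fraction G_k/ΣG = 0.5051/0.8684 = 0.5816, so I = 9.75 × 0.5816 = 5.671 µA.

I ≈ 5.67 µA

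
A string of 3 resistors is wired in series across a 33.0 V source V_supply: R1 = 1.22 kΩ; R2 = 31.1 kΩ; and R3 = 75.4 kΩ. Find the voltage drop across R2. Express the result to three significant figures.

V ≈ 9.53 V

Series total: ΣR = 1.22 + 31.1 + 75.4 = 107.7 kΩ.
V = V_supply · R/ΣR = 33.0 × 0.2887 = 9.527 V.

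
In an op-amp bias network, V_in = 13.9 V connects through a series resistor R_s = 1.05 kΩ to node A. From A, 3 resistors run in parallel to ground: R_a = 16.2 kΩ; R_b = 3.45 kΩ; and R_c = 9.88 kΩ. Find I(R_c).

I ≈ 0.954 mA

Equivalent of the parallel group: R_p = 2.208 kΩ.
V_A = 13.9 × 2.208/3.258 = 9.421 V.
Branch current I = V_A/R_c = 9.421/9.88 = 0.9535 mA.
(Equivalently: I_total = 4.266 mA, then current-divider fraction G_k/ΣG = 0.2235.)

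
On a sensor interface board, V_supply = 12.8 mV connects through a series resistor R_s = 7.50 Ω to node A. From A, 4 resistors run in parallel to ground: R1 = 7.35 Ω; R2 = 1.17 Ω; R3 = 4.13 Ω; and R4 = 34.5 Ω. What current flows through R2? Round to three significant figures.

I ≈ 1.05 mA

Equivalent of the parallel group: R_p = 0.7925 Ω.
V_A by voltage divider: V_A = 12.8 × 0.7925/(7.50 + 0.7925) = 1.223 mV.
I(R2) = V_A / R2 = 1.223/1.17 = 1.046 mA.
(Check via current divider: I_total = 1.544 mA; share G_k/ΣG = 0.6773 → same result.)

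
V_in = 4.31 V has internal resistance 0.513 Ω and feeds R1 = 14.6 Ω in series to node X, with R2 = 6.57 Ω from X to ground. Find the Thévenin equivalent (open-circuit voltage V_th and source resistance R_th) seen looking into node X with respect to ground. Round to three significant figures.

V_th ≈ 1.31 V, R_th ≈ 4.58 Ω

R1' = 0.513 + 14.6 = 15.11 Ω (source resistance + R1).
With X open, the divider is unloaded: V_th = 4.31 × 6.57/21.68 = 1.306 V.
Looking into X with the source shorted: R_th = R1'·R2/(R1'+R2) = 15.11 × 6.57/21.68 = 4.579 Ω.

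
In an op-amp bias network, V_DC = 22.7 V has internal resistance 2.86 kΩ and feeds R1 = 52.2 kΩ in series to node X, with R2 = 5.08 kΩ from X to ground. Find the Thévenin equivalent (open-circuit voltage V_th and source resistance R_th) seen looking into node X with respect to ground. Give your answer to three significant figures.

R1' = 2.86 + 52.2 = 55.06 kΩ (source resistance + R1).
With X open, the divider is unloaded: V_th = 22.7 × 5.08/60.14 = 1.917 V.
Looking into X with the source shorted: R_th = R1'·R2/(R1'+R2) = 55.06 × 5.08/60.14 = 4.651 kΩ.

V_th ≈ 1.92 V, R_th ≈ 4.65 kΩ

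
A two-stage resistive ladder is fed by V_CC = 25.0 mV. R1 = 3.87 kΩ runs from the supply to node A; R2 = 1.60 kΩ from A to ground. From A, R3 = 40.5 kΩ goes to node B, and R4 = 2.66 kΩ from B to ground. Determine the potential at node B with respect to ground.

V_B ≈ 0.439 mV

Node A sees R2 in parallel with the series input of stage 2, R3 + R4 = 43.16 kΩ.
Effective lower resistance at A: R2 ‖ 43.16 = 1.543 kΩ.
First divider: V_A = V_CC · 1.543/(3.87 + 1.543) = 7.126 mV.
V_B = V_A × 0.06163 = 0.4392 mV.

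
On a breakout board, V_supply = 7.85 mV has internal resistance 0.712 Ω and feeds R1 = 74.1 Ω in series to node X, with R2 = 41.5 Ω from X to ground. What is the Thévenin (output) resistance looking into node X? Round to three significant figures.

R1' = 0.712 + 74.1 = 74.81 Ω (source resistance + R1).
Looking into X with the source shorted: R_th = R1'·R2/(R1'+R2) = 74.81 × 41.5/116.3 = 26.69 Ω.

R_th ≈ 26.7 Ω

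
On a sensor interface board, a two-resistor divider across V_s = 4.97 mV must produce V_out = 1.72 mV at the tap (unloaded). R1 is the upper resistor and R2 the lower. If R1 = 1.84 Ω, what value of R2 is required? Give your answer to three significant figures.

R2 ≈ 0.974 Ω

Required fraction k = V_out/V_s = 0.3461.
Rearranging, R2 = R1·k/(1−k) = 1.84 × 0.5292 = 0.9738 Ω.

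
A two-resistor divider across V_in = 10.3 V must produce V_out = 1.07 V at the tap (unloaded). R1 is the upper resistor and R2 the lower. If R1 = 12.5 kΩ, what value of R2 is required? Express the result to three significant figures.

R2 ≈ 1.45 kΩ

V_out/V_in = R2/(R1+R2) = 0.1039.
So R2 = R1 · V_out/(V_in − V_out) = 12.5 × 1.07/(10.3 − 1.07) = 12.5 × 0.1159 = 1.449 kΩ.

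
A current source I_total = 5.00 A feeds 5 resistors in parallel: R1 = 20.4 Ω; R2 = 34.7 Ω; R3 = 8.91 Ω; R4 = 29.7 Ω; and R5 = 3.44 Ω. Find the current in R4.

Conductances: ΣG = 1/20.4 + 1/34.7 + 1/8.91 + 1/29.7 + 1/3.44 = 0.5144 (1/Ω).
Current divider: I(R4) = I_total · G_k/ΣG = 5.00 × (0.03367/0.5144) = 5.00 × 0.06545 = 0.3272 A.

I ≈ 0.327 A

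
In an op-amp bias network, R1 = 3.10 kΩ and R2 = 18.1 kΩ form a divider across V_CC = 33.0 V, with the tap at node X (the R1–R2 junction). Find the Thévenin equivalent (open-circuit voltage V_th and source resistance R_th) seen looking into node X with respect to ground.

V_th is the unloaded tap voltage: V_CC · R2/(R1+R2) = 33.0 × 0.8538 = 28.17 V.
Looking into X with the source shorted: R_th = R1·R2/(R1+R2) = 3.100 × 18.1/21.20 = 2.647 kΩ.

V_th ≈ 28.2 V, R_th ≈ 2.65 kΩ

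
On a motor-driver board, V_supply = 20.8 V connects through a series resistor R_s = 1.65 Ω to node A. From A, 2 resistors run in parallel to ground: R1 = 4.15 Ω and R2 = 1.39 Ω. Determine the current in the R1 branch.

I ≈ 1.94 A

Equivalent of the parallel group: R_p = 1.041 Ω.
Node voltage V_A = V_supply · R_p/(R_s + R_p) = 20.8 × 0.3869 = 8.048 V.
I(R1) = V_A / R1 = 8.048/4.15 = 1.939 A.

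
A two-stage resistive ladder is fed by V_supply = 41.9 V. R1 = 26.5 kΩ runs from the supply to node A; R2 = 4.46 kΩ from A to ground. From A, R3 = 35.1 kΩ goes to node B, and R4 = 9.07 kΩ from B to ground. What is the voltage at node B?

V_B ≈ 1.14 V

Looking into the second stage from A: R3 + R4 = 44.17 kΩ appears in parallel with R2.
Effective lower resistance at A: R2 ‖ 44.17 = 4.051 kΩ.
V_A = 41.9 × 4.051/(26.5 + 4.051) = 5.556 V.
V_B = V_A × 0.2053 = 1.141 V.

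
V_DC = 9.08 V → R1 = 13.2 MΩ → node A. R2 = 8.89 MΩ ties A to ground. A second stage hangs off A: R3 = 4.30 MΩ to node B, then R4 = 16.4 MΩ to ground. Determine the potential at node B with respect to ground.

Node A sees R2 in parallel with the series input of stage 2, R3 + R4 = 20.70 MΩ.
Effective lower resistance at A: R2 ‖ 20.70 = 6.219 MΩ.
First divider: V_A = V_DC · 6.219/(13.2 + 6.219) = 2.908 V.
V_B = V_A × 0.7923 = 2.304 V.

V_B ≈ 2.30 V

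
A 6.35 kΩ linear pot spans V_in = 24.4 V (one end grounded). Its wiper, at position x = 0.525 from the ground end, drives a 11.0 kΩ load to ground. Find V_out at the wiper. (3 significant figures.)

V_out ≈ 11.2 V

Lower segment x·R_p = 3.334 kΩ; upper segment (1−x)·R_p = 3.016 kΩ.
R_L loads the lower segment: effective lower R = 2.558 kΩ.
Loaded-divider output: V_out = 24.4 × 0.4589 = 11.20 V.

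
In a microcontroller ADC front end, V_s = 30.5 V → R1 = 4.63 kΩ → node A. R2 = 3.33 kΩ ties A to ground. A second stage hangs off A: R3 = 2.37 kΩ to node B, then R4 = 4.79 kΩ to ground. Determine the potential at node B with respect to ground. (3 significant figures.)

Looking into the second stage from A: R3 + R4 = 7.160 kΩ appears in parallel with R2.
R2 ‖ (R3+R4) = 2.273 kΩ.
V_A = 30.5 × 2.273/(4.63 + 2.273) = 10.04 V.
Stage 2 is unloaded, so V_B = V_A · R4/(R3+R4) = 10.04 × 4.79/7.160 = 6.718 V.

V_B ≈ 6.72 V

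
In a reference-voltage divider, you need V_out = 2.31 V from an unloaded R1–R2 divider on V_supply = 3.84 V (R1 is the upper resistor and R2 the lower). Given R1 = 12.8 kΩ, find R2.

V_out/V_supply = R2/(R1+R2) = 0.6016.
R2 = R1 · 0.6016/(1 − 0.6016) = 19.33 kΩ.

R2 ≈ 19.3 kΩ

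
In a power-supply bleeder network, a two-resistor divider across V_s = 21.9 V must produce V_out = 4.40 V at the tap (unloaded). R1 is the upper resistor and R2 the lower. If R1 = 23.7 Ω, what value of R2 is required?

R2 ≈ 5.96 Ω

V_out/V_s = R2/(R1+R2) = 0.2009.
Rearranging, R2 = R1·k/(1−k) = 23.7 × 0.2514 = 5.959 Ω.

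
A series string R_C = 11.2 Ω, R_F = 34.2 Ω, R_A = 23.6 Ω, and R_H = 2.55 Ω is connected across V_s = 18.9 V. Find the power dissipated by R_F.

P ≈ 2.39 W

Series current I = V_s/ΣR = 18.9/71.55 = 0.2642 A.
P(R_F) = I²·R_F = (0.2642)² × 34.2 = 2.386 W.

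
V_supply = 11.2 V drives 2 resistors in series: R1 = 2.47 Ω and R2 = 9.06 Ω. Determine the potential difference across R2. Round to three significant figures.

Series total: ΣR = 2.47 + 9.06 = 11.53 Ω.
By the voltage-divider rule, V = 11.2 × 9.060/11.53 = 8.801 V.

V ≈ 8.80 V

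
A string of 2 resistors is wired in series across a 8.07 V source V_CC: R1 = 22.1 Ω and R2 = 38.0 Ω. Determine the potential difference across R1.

ΣR = 22.1 + 38.0 = 60.10 Ω.
By the voltage-divider rule, V = 8.07 × 22.10/60.10 = 2.968 V.

V ≈ 2.97 V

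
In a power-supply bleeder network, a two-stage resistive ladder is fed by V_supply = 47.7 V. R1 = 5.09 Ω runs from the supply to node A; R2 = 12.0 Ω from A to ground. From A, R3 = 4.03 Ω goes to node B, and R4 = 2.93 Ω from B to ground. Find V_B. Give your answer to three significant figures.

V_B ≈ 9.32 V

Node A sees R2 in parallel with the series input of stage 2, R3 + R4 = 6.960 Ω.
R2 ‖ (R3+R4) = 4.405 Ω.
So V_A = 47.7 × 0.4639 = 22.13 V.
Then the unloaded second divider: V_B = V_A × R4/(R3+R4) = 22.13 × 0.4210 = 9.316 V.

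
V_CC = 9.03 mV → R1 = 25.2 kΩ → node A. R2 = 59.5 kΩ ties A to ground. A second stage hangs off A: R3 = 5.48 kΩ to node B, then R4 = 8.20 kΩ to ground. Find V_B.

V_B ≈ 1.66 mV

Node A sees R2 in parallel with the series input of stage 2, R3 + R4 = 13.68 kΩ.
R2 ‖ (R3+R4) = 11.12 kΩ.
V_A = 9.03 × 11.12/(25.2 + 11.12) = 2.765 mV.
V_B = V_A × 0.5994 = 1.657 mV.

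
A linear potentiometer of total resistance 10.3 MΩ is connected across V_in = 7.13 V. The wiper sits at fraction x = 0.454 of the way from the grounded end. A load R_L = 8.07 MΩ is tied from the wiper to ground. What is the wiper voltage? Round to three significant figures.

Split the track: R_lower = x·R_p = 4.676 MΩ, R_upper = (1−x)·R_p = 5.624 MΩ.
(x·R_p) ‖ R_L = 2.961 MΩ.
Then V_out = V_in · 2.961/(5.624 + 2.961) = 2.459 V.

V_out ≈ 2.46 V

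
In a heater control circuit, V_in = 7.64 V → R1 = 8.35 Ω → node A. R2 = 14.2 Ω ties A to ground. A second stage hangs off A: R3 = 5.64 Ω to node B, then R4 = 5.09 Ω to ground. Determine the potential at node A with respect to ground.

The second stage (R3 + R4 = 10.73 Ω) loads node A in parallel with R2.
Effective lower resistance at A: R2 ‖ 10.73 = 6.112 Ω.
So V_A = 7.64 × 0.4226 = 3.229 V.

V_A ≈ 3.23 V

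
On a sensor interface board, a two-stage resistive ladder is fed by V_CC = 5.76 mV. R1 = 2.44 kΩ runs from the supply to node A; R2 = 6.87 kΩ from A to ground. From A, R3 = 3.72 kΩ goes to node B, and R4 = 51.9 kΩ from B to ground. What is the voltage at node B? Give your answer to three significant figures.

V_B ≈ 3.84 mV

Node A sees R2 in parallel with the series input of stage 2, R3 + R4 = 55.62 kΩ.
R2 ‖ (R3+R4) = 6.115 kΩ.
So V_A = 5.76 × 0.7148 = 4.117 mV.
V_B = V_A × 0.9331 = 3.842 mV.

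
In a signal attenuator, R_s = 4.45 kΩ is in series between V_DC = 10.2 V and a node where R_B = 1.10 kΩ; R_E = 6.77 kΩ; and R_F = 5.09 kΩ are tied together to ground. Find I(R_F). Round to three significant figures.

Parallel bank: R_p = 1/(1/1.10 + 1/6.77 + 1/5.09) = 0.7979 kΩ.
V_A = 10.2 × 0.7979/5.248 = 1.551 V.
I(R_F) = V_A / R_F = 1.551/5.09 = 0.3047 mA.
(Check via current divider: I_total = 1.944 mA; share G_k/ΣG = 0.1568 → same result.)

I ≈ 0.305 mA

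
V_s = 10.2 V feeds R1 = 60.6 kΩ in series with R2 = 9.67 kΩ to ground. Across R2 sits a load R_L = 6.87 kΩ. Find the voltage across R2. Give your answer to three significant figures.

First combine the lower leg with the load: R2 ‖ R_L = 4.016 kΩ.
Voltage divider with the loaded lower leg: V_out = 10.2 × 4.016/(60.6 + 4.016) = 10.2 × 0.06216 = 0.6340 V.

V_out ≈ 0.634 V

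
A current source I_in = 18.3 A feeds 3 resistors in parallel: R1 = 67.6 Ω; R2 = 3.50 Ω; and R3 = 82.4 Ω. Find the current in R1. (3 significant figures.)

Conductances: ΣG = 1/67.6 + 1/3.50 + 1/82.4 = 0.3126 (1/Ω).
R1 takes the fraction G_k/ΣG = 0.01479/0.3126 = 0.04732, so I = 18.3 × 0.04732 = 0.8659 A.

I ≈ 0.866 A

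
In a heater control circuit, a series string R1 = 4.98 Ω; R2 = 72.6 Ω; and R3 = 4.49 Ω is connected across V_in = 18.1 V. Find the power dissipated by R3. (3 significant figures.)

P ≈ 0.218 W

The common current is I = 18.1/82.07 = 0.2205 A.
P = I²R = 0.04864 × 4.49 = 0.2184 W.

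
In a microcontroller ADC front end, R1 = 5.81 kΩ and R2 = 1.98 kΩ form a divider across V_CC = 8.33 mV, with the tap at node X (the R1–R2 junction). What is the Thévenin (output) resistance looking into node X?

R_th ≈ 1.48 kΩ

With V_CC suppressed (replaced by a short), R_th = R1 ‖ R2 = (5.810 × 1.98)/(5.810 + 1.98) = 1.477 kΩ.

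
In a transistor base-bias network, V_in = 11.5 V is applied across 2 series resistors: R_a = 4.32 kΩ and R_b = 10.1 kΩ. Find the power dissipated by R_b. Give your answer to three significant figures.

Series current I = V_in/ΣR = 11.5/14.42 = 0.7975 mA.
P(R_b) = I²·R_b = (0.7975)² × 10.1 = 6.424 mW.

P ≈ 6.42 mW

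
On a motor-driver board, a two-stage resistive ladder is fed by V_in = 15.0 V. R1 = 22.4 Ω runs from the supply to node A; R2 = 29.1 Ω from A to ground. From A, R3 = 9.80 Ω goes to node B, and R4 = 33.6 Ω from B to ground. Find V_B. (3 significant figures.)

Looking into the second stage from A: R3 + R4 = 43.40 Ω appears in parallel with R2.
Effective lower resistance at A: R2 ‖ 43.40 = 17.42 Ω.
V_A = 15.0 × 17.42/(22.4 + 17.42) = 6.562 V.
Then the unloaded second divider: V_B = V_A × R4/(R3+R4) = 6.562 × 0.7742 = 5.080 V.

V_B ≈ 5.08 V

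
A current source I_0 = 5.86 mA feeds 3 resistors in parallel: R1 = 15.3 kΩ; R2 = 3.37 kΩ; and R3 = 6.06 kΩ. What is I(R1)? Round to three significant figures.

I ≈ 0.727 mA

Total conductance ΣG = 1/15.3 + 1/3.37 + 1/6.06 = 0.5271 (units of 1/kΩ).
Current divider: I(R1) = I_0 · G_k/ΣG = 5.86 × (0.06536/0.5271) = 5.86 × 0.1240 = 0.7266 mA.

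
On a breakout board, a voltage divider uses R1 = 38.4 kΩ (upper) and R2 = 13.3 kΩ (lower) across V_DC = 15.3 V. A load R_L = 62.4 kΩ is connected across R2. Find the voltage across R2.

First combine the lower leg with the load: R2 ‖ R_L = 10.96 kΩ.
Voltage divider with the loaded lower leg: V_out = 15.3 × 10.96/(38.4 + 10.96) = 15.3 × 0.2221 = 3.398 V.
(Unloaded it would be 3.94 V; the load pulls it down.)

V_out ≈ 3.40 V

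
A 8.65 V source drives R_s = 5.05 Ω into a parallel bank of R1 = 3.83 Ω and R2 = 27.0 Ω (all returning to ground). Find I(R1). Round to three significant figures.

I ≈ 0.901 A

Equivalent of the parallel group: R_p = 3.354 Ω.
V_A = 8.65 × 3.354/8.404 = 3.452 V.
Branch current I = V_A/R1 = 3.452/3.83 = 0.9014 A.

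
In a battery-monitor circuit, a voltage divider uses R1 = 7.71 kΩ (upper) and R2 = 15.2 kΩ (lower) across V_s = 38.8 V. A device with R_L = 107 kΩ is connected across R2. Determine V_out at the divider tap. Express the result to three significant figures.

First combine the lower leg with the load: R2 ‖ R_L = 13.31 kΩ.
Now apply the divider: V_out = 38.8 × 0.6332 = 24.57 V.

V_out ≈ 24.6 V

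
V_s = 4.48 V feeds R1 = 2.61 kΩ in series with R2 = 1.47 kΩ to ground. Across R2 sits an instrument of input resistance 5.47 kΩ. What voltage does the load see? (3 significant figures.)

V_out ≈ 1.38 V

R2 ‖ R_L = (1.47 × 5.47)/(1.47 + 5.47) = 1.159 kΩ.
Then V_out = V_s · R2'/(R1 + R2') = 4.48 × 1.159/3.769 = 1.377 V.
(Unloaded it would be 1.61 V; the load pulls it down.)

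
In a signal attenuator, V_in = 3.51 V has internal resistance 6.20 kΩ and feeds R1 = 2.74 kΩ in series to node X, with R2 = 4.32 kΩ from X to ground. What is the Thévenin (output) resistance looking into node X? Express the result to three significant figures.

R_th ≈ 2.91 kΩ

R1' = 6.20 + 2.74 = 8.940 kΩ (source resistance + R1).
Looking into X with the source shorted: R_th = R1'·R2/(R1'+R2) = 8.940 × 4.32/13.26 = 2.913 kΩ.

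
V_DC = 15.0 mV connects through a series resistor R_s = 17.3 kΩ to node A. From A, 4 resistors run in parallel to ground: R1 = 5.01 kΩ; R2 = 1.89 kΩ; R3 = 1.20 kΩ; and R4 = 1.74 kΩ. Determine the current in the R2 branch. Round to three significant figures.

Combine the parallel branches: R_p = (1/5.01 + 1/1.89 + 1/1.20 + 1/1.74)⁻¹ = 0.4680 kΩ.
V_A by voltage divider: V_A = 15.0 × 0.4680/(17.3 + 0.4680) = 0.3951 mV.
I(R2) = V_A / R2 = 0.3951/1.89 = 0.2090 µA.
(Equivalently: I_total = 0.8442 µA, then current-divider fraction G_k/ΣG = 0.2476.)

I ≈ 0.209 µA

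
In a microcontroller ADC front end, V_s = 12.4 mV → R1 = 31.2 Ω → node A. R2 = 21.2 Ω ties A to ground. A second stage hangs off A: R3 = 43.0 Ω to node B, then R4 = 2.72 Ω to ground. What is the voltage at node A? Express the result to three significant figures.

V_A ≈ 3.93 mV

Looking into the second stage from A: R3 + R4 = 45.72 Ω appears in parallel with R2.
Effective lower resistance at A: R2 ‖ 45.72 = 14.48 Ω.
First divider: V_A = V_s · 14.48/(31.2 + 14.48) = 3.931 mV.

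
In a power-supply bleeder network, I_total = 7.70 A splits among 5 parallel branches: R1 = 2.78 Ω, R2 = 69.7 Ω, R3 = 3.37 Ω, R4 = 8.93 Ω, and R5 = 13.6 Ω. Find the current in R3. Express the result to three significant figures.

ΣG = 1/2.78 + 1/69.7 + 1/3.37 + 1/8.93 + 1/13.6 = 0.8563.
By the current-divider rule, I = I_total · G_k/ΣG = 7.70 × 0.3465 = 2.668 A.

I ≈ 2.67 A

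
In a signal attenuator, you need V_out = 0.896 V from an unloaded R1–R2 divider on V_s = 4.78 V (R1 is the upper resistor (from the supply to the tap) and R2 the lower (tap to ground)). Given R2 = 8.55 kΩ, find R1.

R1 ≈ 37.1 kΩ

Required fraction k = V_out/V_s = 0.1874.
Rearranging, R1 = R2·(1−k)/k = 8.55 × 4.335 = 37.06 kΩ.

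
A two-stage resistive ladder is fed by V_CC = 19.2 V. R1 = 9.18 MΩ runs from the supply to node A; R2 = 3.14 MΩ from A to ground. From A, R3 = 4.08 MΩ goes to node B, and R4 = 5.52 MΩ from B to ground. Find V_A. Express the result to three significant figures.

V_A ≈ 3.93 V

Looking into the second stage from A: R3 + R4 = 9.600 MΩ appears in parallel with R2.
R2 ‖ (R3+R4) = 2.366 MΩ.
So V_A = 19.2 × 0.2049 = 3.935 V.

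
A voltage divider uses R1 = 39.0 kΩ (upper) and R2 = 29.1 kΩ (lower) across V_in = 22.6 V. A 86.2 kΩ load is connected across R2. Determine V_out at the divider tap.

V_out ≈ 8.09 V

First combine the lower leg with the load: R2 ‖ R_L = 21.76 kΩ.
Voltage divider with the loaded lower leg: V_out = 22.6 × 21.76/(39.0 + 21.76) = 22.6 × 0.3581 = 8.093 V.
(Unloaded it would be 9.66 V; the load pulls it down.)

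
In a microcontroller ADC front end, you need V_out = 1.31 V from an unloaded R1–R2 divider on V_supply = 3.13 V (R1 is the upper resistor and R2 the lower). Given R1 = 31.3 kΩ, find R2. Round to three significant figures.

V_out/V_supply = R2/(R1+R2) = 0.4185.
Rearranging, R2 = R1·k/(1−k) = 31.3 × 0.7198 = 22.53 kΩ.

R2 ≈ 22.5 kΩ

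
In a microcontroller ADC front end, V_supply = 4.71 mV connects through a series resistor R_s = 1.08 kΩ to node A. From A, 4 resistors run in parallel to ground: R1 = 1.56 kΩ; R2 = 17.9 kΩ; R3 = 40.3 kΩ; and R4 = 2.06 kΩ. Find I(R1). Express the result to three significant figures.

I ≈ 1.31 µA

Combine the parallel branches: R_p = (1/1.56 + 1/17.9 + 1/40.3 + 1/2.06)⁻¹ = 0.8284 kΩ.
V_A by voltage divider: V_A = 4.71 × 0.8284/(1.08 + 0.8284) = 2.045 mV.
I(R1) = V_A / R1 = 2.045/1.56 = 1.311 µA.
(Check via current divider: I_total = 2.468 µA; share G_k/ΣG = 0.5310 → same result.)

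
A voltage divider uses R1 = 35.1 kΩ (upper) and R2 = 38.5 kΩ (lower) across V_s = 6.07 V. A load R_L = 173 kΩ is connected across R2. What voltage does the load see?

V_out ≈ 2.87 V

The load sits in parallel with R2, giving an effective lower resistance R2' = R2·R_L/(R2+R_L) = 31.49 kΩ.
Now apply the divider: V_out = 6.07 × 0.4729 = 2.871 V.
(Unloaded it would be 3.18 V; the load pulls it down.)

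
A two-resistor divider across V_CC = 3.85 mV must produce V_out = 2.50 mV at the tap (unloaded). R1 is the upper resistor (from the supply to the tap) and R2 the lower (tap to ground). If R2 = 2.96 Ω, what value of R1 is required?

Required fraction k = V_out/V_CC = 0.6494.
Rearranging, R1 = R2·(1−k)/k = 2.96 × 0.5400 = 1.598 Ω.

R1 ≈ 1.60 Ω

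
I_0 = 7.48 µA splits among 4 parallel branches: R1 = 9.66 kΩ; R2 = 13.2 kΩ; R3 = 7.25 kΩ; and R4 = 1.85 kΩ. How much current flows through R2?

I ≈ 0.661 µA

Conductances: ΣG = 1/9.66 + 1/13.2 + 1/7.25 + 1/1.85 = 0.8577 (1/kΩ).
Current divider: I(R2) = I_0 · G_k/ΣG = 7.48 × (0.07576/0.8577) = 7.48 × 0.08832 = 0.6606 µA.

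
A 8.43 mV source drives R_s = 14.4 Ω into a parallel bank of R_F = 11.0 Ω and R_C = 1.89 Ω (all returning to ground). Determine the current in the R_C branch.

I ≈ 0.449 mA

Equivalent of the parallel group: R_p = 1.613 Ω.
Node voltage V_A = V_DC · R_p/(R_s + R_p) = 8.43 × 0.1007 = 0.8491 mV.
I(R_C) = V_A / R_C = 0.8491/1.89 = 0.4493 mA.
(Check via current divider: I_total = 0.5265 mA; share G_k/ΣG = 0.8534 → same result.)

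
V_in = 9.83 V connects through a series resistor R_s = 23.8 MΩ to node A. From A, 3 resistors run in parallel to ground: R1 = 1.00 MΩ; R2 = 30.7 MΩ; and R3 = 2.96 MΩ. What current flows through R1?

Combine the parallel branches: R_p = (1/1.00 + 1/30.7 + 1/2.96)⁻¹ = 0.7297 MΩ.
V_A by voltage divider: V_A = 9.83 × 0.7297/(23.8 + 0.7297) = 0.2924 V.
I(R1) = V_A / R1 = 0.2924/1.00 = 0.2924 µA.

I ≈ 0.292 µA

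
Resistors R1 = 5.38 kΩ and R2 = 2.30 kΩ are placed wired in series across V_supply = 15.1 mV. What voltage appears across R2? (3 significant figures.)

Total series resistance ΣR = 5.38 + 2.30 = 7.680 kΩ.
V = V_supply · R/ΣR = 15.1 × 0.2995 = 4.522 mV.

V ≈ 4.52 mV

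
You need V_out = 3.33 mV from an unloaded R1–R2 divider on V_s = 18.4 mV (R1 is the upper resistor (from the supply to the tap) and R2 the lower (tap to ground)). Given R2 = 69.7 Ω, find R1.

R1 ≈ 315 Ω

The divider ratio is R2/(R1+R2) = 3.33/18.4 = 0.1810.
So R1 = R2 · (V_s/V_out − 1) = 69.7 × (18.4/3.33 − 1) = 69.7 × 4.526 = 315.4 Ω.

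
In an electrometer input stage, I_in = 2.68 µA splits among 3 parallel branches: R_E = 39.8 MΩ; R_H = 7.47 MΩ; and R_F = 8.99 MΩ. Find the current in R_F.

Total conductance ΣG = 1/39.8 + 1/7.47 + 1/8.99 = 0.2702 (units of 1/MΩ).
Current divider: I(R_F) = I_in · G_k/ΣG = 2.68 × (0.1112/0.2702) = 2.68 × 0.4116 = 1.103 µA.

I ≈ 1.10 µA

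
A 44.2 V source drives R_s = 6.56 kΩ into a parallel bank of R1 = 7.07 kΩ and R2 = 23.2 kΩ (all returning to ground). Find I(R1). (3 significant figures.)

I ≈ 2.83 mA

Combine the parallel branches: R_p = (1/7.07 + 1/23.2)⁻¹ = 5.419 kΩ.
V_A by voltage divider: V_A = 44.2 × 5.419/(6.56 + 5.419) = 19.99 V.
Branch current I = V_A/R1 = 19.99/7.07 = 2.828 mA.
(Check via current divider: I_total = 3.690 mA; share G_k/ΣG = 0.7664 → same result.)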